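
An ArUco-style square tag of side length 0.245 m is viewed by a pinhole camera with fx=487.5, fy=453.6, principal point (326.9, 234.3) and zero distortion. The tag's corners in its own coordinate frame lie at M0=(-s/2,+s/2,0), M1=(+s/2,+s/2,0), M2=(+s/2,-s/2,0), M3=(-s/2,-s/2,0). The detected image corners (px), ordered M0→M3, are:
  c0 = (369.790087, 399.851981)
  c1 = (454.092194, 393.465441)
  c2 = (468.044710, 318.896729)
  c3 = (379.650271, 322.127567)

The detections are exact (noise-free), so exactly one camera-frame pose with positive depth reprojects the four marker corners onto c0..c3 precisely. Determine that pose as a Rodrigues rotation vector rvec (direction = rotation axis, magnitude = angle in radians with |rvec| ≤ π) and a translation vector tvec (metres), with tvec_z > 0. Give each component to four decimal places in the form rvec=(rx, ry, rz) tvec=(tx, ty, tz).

rvec=(0.2928, -0.2343, 0.0432) tvec=(0.2419, 0.3547, 1.2845)

Intrinsics K: fx=487.5, fy=453.6, cx=326.9, cy=234.3
Marker side s = 0.245 m; corners in marker frame (Z=0):
  M0 = (-0.1225, +0.1225, 0)
  M1 = (+0.1225, +0.1225, 0)
  M2 = (+0.1225, -0.1225, 0)
  M3 = (-0.1225, -0.1225, 0)
Detected image corners:
  c0 = (369.790087, 399.851981) px
  c1 = (454.092194, 393.465441) px
  c2 = (468.044710, 318.896729) px
  c3 = (379.650271, 322.127567) px
Planar DLT: solve 8×8 A·h = b for H (H[2,2]=1):
  H  [+428.67703 +42.59656 +418.70250]
  H  [+45.80772 +389.06995 +359.55141]
  H  [+0.18296 +0.21867 +1.00000]
B = K⁻¹H; ‖b₁‖=0.778483, ‖b₂‖=0.778483; λ = 2/(‖b₁‖+‖b₂‖) = 1.284549, sign → tz>0 ⇒ λ=+1.284549
r₁ = λ·B[:,0] = (+0.97195,+0.00832,+0.23502); r₂ = λ·B[:,1] = (-0.07612,+0.95672,+0.28089)
r₃ = r₁×r₂ = (-0.22251,-0.29090,+0.93052); SVD([r₁ r₂ r₃]) → R = UVᵀ:
  R  [+0.97195 -0.07612 -0.22251]
  R  [+0.00832 +0.95672 -0.29090]
  R  [+0.23502 +0.28089 +0.93052]
t = (+0.24190, +0.35470, +1.28455) m
tr R = 2.859188; θ = arccos((tr R − 1)/2) = 0.377487 rad = 21.628°
axis k = ((R−Rᵀ)₃₂, (R−Rᵀ)₁₃, (R−Rᵀ)₂₁) / (2 sinθ) = (+0.775663, -0.620665, +0.114547)
rvec = θ·k = (+0.292803, -0.234293, +0.043240)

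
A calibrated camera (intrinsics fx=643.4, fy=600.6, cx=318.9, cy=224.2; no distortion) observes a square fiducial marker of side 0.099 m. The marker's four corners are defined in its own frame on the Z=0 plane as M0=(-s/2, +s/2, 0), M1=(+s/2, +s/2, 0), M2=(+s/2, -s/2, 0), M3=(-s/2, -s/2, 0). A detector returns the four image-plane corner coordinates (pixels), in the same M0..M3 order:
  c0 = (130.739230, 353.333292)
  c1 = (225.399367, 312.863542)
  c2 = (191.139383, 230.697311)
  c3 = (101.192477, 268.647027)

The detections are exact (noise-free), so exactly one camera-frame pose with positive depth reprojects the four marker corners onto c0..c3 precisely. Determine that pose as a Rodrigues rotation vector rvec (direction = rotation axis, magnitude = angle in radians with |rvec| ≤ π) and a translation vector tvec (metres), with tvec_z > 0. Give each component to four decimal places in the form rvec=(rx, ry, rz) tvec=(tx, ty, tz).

rvec=(-0.3478, 0.0405, -0.4285) tvec=(-0.1548, 0.0697, 0.6339)

Intrinsics K: fx=643.4, fy=600.6, cx=318.9, cy=224.2
Marker side s = 0.099 m; corners in marker frame (Z=0):
  M0 = (-0.0495, +0.0495, 0)
  M1 = (+0.0495, +0.0495, 0)
  M2 = (+0.0495, -0.0495, 0)
  M3 = (-0.0495, -0.0495, 0)
Detected image corners:
  c0 = (130.739230, 353.333292) px
  c1 = (225.399367, 312.863542) px
  c2 = (191.139383, 230.697311) px
  c3 = (101.192477, 268.647027) px
Planar DLT: solve 8×8 A·h = b for H (H[2,2]=1):
  H  [+940.47410 +235.68005 +161.81886]
  H  [-380.00319 +686.93171 +290.22946]
  H  [+0.05394 -0.53443 +1.00000]
B = K⁻¹H; ‖b₁‖=1.577437, ‖b₂‖=1.577436; λ = 2/(‖b₁‖+‖b₂‖) = 0.633940, sign → tz>0 ⇒ λ=+0.633940
r₁ = λ·B[:,0] = (+0.90970,-0.41386,+0.03420); r₂ = λ·B[:,1] = (+0.40014,+0.85153,-0.33879)
r₃ = r₁×r₂ = (+0.11109,+0.32188,+0.94024); SVD([r₁ r₂ r₃]) → R = UVᵀ:
  R  [+0.90970 +0.40014 +0.11109]
  R  [-0.41386 +0.85153 +0.32188]
  R  [+0.03420 -0.33879 +0.94024]
t = (-0.15477, +0.06969, +0.63394) m
tr R = 2.701469; θ = arccos((tr R − 1)/2) = 0.553415 rad = 31.708°
axis k = ((R−Rᵀ)₃₂, (R−Rᵀ)₁₃, (R−Rᵀ)₂₁) / (2 sinθ) = (-0.628503, +0.073154, -0.774360)
rvec = θ·k = (-0.347823, +0.040484, -0.428542)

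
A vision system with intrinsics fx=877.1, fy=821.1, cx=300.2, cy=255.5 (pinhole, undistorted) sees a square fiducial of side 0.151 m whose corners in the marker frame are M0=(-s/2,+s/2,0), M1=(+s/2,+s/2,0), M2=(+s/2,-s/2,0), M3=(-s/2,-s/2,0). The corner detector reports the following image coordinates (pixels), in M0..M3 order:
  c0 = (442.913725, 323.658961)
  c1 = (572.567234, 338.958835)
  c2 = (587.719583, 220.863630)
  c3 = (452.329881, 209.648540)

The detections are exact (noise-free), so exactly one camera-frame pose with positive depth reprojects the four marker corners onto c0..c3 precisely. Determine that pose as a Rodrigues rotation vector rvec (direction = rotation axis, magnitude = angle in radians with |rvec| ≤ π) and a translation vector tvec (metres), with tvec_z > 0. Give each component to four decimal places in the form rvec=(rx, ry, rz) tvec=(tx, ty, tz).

Intrinsics K: fx=877.1, fy=821.1, cx=300.2, cy=255.5
Marker side s = 0.151 m; corners in marker frame (Z=0):
  M0 = (-0.0755, +0.0755, 0)
  M1 = (+0.0755, +0.0755, 0)
  M2 = (+0.0755, -0.0755, 0)
  M3 = (-0.0755, -0.0755, 0)
Detected image corners:
  c0 = (442.913725, 323.658961) px
  c1 = (572.567234, 338.958835) px
  c2 = (587.719583, 220.863630) px
  c3 = (452.329881, 209.648540) px
Planar DLT: solve 8×8 A·h = b for H (H[2,2]=1):
  H  [+742.06957 +53.80104 +512.44499]
  H  [+16.17662 +839.96709 +274.29985]
  H  [-0.26306 +0.26227 +1.00000]
B = K⁻¹H; ‖b₁‖=0.977633, ‖b₂‖=0.977633; λ = 2/(‖b₁‖+‖b₂‖) = 1.022878, sign → tz>0 ⇒ λ=+1.022878
r₁ = λ·B[:,0] = (+0.95750,+0.10388,-0.26908); r₂ = λ·B[:,1] = (-0.02908,+0.96290,+0.26827)
r₃ = r₁×r₂ = (+0.28696,-0.24905,+0.92500); SVD([r₁ r₂ r₃]) → R = UVᵀ:
  R  [+0.95750 -0.02908 +0.28696]
  R  [+0.10388 +0.96290 -0.24905]
  R  [-0.26908 +0.26827 +0.92500]
t = (+0.24752, +0.02342, +1.02288) m
tr R = 2.845407; θ = arccos((tr R − 1)/2) = 0.395761 rad = 22.675°
axis k = ((R−Rᵀ)₃₂, (R−Rᵀ)₁₃, (R−Rᵀ)₂₁) / (2 sinθ) = (+0.670951, +0.721172, +0.172442)
rvec = θ·k = (+0.265536, +0.285412, +0.068246)

rvec=(0.2655, 0.2854, 0.0682) tvec=(0.2475, 0.0234, 1.0229)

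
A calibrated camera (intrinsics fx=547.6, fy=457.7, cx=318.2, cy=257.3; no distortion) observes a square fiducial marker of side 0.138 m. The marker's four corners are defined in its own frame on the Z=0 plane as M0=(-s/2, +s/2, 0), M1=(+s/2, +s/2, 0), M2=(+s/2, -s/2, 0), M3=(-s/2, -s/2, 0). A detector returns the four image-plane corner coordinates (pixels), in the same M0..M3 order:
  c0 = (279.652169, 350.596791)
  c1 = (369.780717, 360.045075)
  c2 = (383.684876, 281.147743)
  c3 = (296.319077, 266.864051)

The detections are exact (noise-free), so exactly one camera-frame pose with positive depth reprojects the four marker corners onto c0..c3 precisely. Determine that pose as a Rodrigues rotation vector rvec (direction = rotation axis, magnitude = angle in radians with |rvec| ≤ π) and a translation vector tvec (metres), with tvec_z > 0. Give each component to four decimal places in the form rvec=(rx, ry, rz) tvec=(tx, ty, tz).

rvec=(-0.0841, -0.3681, 0.1794) tvec=(0.0221, 0.0966, 0.7736)

Intrinsics K: fx=547.6, fy=457.7, cx=318.2, cy=257.3
Marker side s = 0.138 m; corners in marker frame (Z=0):
  M0 = (-0.0690, +0.0690, 0)
  M1 = (+0.0690, +0.0690, 0)
  M2 = (+0.0690, -0.0690, 0)
  M3 = (-0.0690, -0.0690, 0)
Detected image corners:
  c0 = (279.652169, 350.596791) px
  c1 = (369.780717, 360.045075) px
  c2 = (383.684876, 281.147743) px
  c3 = (296.319077, 266.864051) px
Planar DLT: solve 8×8 A·h = b for H (H[2,2]=1):
  H  [+793.37050 -159.52660 +333.82239]
  H  [+228.53441 +542.23094 +314.43441]
  H  [+0.45245 -0.14765 +1.00000]
B = K⁻¹H; ‖b₁‖=1.292704, ‖b₂‖=1.292704; λ = 2/(‖b₁‖+‖b₂‖) = 0.773573, sign → tz>0 ⇒ λ=+0.773573
r₁ = λ·B[:,0] = (+0.91738,+0.18949,+0.35001); r₂ = λ·B[:,1] = (-0.15898,+0.98065,-0.11422)
r₃ = r₁×r₂ = (-0.36488,+0.04914,+0.92976); SVD([r₁ r₂ r₃]) → R = UVᵀ:
  R  [+0.91738 -0.15898 -0.36488]
  R  [+0.18949 +0.98065 +0.04914]
  R  [+0.35001 -0.11422 +0.92976]
t = (+0.02207, +0.09656, +0.77357) m
tr R = 2.827790; θ = arccos((tr R − 1)/2) = 0.418018 rad = 23.951°
axis k = ((R−Rᵀ)₃₂, (R−Rᵀ)₁₃, (R−Rᵀ)₂₁) / (2 sinθ) = (-0.201208, -0.880506, +0.429214)
rvec = θ·k = (-0.084109, -0.368068, +0.179419)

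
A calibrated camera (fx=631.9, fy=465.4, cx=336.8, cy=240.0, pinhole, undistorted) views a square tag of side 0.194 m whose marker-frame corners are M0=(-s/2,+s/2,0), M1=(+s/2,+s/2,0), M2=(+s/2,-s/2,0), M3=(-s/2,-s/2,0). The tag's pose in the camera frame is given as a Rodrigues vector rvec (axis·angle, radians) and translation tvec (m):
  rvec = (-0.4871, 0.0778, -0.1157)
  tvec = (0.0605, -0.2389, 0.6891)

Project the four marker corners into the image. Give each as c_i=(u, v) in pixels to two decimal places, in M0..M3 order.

Intrinsics K: fx=631.9, fy=465.4, cx=336.8, cy=240.0
Marker side s = 0.194 m; corners in marker frame (Z=0):
  M0 = (-0.0970, +0.0970, 0)
  M1 = (+0.0970, +0.0970, 0)
  M2 = (+0.0970, -0.0970, 0)
  M3 = (-0.0970, -0.0970, 0)
rvec = (-0.4871, 0.0778, -0.1157), |rvec| = θ = 0.50666 rad = 29.030°
Rodrigues: sinθ=0.48526, 1−cosθ=0.12563; R = I + sinθ·[k]× + (1−cosθ)·[k]×²:
    [+0.99049 +0.09227 +0.10209]
    [-0.12936 +0.87733 +0.46212]
    [-0.04693 -0.47093 +0.88092]
t = (0.0605, -0.2389, 0.6891) m
M0: Pc = R·M0+t = (-0.02663, -0.14125, +0.64797); u = 631.9·(-0.02663)/0.64797 + 336.8 = 310.8331, v = 465.4·(-0.14125)/0.64797 + 240.0 = 138.5478
M1: Pc = R·M1+t = (+0.16553, -0.16635, +0.63887); u = 631.9·(+0.16553)/0.63887 + 336.8 = 500.5219, v = 465.4·(-0.16635)/0.63887 + 240.0 = 118.8203
M2: Pc = R·M2+t = (+0.14763, -0.33655, +0.73023); u = 631.9·(+0.14763)/0.73023 + 336.8 = 464.5488, v = 465.4·(-0.33655)/0.73023 + 240.0 = 25.5054
M3: Pc = R·M3+t = (-0.04453, -0.31145, +0.73933); u = 631.9·(-0.04453)/0.73933 + 336.8 = 298.7432, v = 465.4·(-0.31145)/0.73933 + 240.0 = 43.9443

c0=(310.83, 138.55) c1=(500.52, 118.82) c2=(464.55, 25.51) c3=(298.74, 43.94)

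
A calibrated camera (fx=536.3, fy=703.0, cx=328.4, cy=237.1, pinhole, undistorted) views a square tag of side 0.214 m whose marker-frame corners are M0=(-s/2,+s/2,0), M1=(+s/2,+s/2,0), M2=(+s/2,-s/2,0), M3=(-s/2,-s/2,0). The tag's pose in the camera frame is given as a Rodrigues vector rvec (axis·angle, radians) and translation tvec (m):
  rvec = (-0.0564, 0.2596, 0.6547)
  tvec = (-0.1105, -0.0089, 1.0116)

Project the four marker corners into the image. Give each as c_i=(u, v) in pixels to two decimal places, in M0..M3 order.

Intrinsics K: fx=536.3, fy=703.0, cx=328.4, cy=237.1
Marker side s = 0.214 m; corners in marker frame (Z=0):
  M0 = (-0.1070, +0.1070, 0)
  M1 = (+0.1070, +0.1070, 0)
  M2 = (+0.1070, -0.1070, 0)
  M3 = (-0.1070, -0.1070, 0)
rvec = (-0.0564, 0.2596, 0.6547), |rvec| = θ = 0.70654 rad = 40.482°
Rodrigues: sinθ=0.64921, 1−cosθ=0.23939; R = I + sinθ·[k]× + (1−cosθ)·[k]×²:
    [+0.76214 -0.60859 +0.22083]
    [+0.59455 +0.79293 +0.13333]
    [-0.25624 +0.02968 +0.96616]
t = (-0.1105, -0.0089, 1.0116) m
M0: Pc = R·M0+t = (-0.25717, +0.01233, +1.04219); u = 536.3·(-0.25717)/1.04219 + 328.4 = 196.0645, v = 703.0·(+0.01233)/1.04219 + 237.1 = 245.4145
M1: Pc = R·M1+t = (-0.09407, +0.13956, +0.98736); u = 536.3·(-0.09407)/0.98736 + 328.4 = 277.3038, v = 703.0·(+0.13956)/0.98736 + 237.1 = 336.4670
M2: Pc = R·M2+t = (+0.03617, -0.03013, +0.98101); u = 536.3·(+0.03617)/0.98101 + 328.4 = 348.1724, v = 703.0·(-0.03013)/0.98101 + 237.1 = 215.5112
M3: Pc = R·M3+t = (-0.12693, -0.15736, +1.03584); u = 536.3·(-0.12693)/1.03584 + 328.4 = 262.6834, v = 703.0·(-0.15736)/1.03584 + 237.1 = 130.3036

c0=(196.06, 245.41) c1=(277.30, 336.47) c2=(348.17, 215.51) c3=(262.68, 130.30)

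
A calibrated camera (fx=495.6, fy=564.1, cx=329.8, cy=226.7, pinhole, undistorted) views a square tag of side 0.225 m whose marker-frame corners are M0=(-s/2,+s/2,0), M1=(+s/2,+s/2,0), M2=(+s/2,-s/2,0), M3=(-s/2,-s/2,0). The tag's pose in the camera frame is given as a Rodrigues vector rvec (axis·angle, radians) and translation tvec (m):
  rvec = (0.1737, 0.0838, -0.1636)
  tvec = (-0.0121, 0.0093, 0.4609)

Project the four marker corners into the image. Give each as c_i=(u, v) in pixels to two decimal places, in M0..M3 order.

c0=(225.01, 383.15) c1=(454.12, 348.56) c2=(421.11, 73.18) c3=(174.82, 123.87)

Intrinsics K: fx=495.6, fy=564.1, cx=329.8, cy=226.7
Marker side s = 0.225 m; corners in marker frame (Z=0):
  M0 = (-0.1125, +0.1125, 0)
  M1 = (+0.1125, +0.1125, 0)
  M2 = (+0.1125, -0.1125, 0)
  M3 = (-0.1125, -0.1125, 0)
rvec = (0.1737, 0.0838, -0.1636), |rvec| = θ = 0.25290 rad = 14.490°
Rodrigues: sinθ=0.25021, 1−cosθ=0.03181; R = I + sinθ·[k]× + (1−cosθ)·[k]×²:
    [+0.98320 +0.16910 +0.06878]
    [-0.15462 +0.97168 -0.17867]
    [-0.09704 +0.16504 +0.98150]
t = (-0.0121, 0.0093, 0.4609) m
M0: Pc = R·M0+t = (-0.10369, +0.13601, +0.49038); u = 495.6·(-0.10369)/0.49038 + 329.8 = 225.0114, v = 564.1·(+0.13601)/0.49038 + 226.7 = 383.1547
M1: Pc = R·M1+t = (+0.11753, +0.10122, +0.46855); u = 495.6·(+0.11753)/0.46855 + 329.8 = 454.1190, v = 564.1·(+0.10122)/0.46855 + 226.7 = 348.5609
M2: Pc = R·M2+t = (+0.07949, -0.11741, +0.43142); u = 495.6·(+0.07949)/0.43142 + 329.8 = 421.1112, v = 564.1·(-0.11741)/0.43142 + 226.7 = 73.1809
M3: Pc = R·M3+t = (-0.14173, -0.08262, +0.45325); u = 495.6·(-0.14173)/0.45325 + 329.8 = 174.8238, v = 564.1·(-0.08262)/0.45325 + 226.7 = 123.8749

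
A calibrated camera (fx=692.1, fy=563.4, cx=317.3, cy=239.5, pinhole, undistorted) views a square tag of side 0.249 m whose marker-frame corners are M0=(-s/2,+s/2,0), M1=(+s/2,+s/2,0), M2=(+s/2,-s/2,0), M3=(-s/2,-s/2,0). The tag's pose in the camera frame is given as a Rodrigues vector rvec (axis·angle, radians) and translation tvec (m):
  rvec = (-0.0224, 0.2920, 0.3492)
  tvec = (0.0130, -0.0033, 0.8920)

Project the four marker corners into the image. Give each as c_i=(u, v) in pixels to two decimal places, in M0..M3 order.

Intrinsics K: fx=692.1, fy=563.4, cx=317.3, cy=239.5
Marker side s = 0.249 m; corners in marker frame (Z=0):
  M0 = (-0.1245, +0.1245, 0)
  M1 = (+0.1245, +0.1245, 0)
  M2 = (+0.1245, -0.1245, 0)
  M3 = (-0.1245, -0.1245, 0)
rvec = (-0.0224, 0.2920, 0.3492), |rvec| = θ = 0.45575 rad = 26.112°
Rodrigues: sinθ=0.44013, 1−cosθ=0.10207; R = I + sinθ·[k]× + (1−cosθ)·[k]×²:
    [+0.89818 -0.34045 +0.27815]
    [+0.33402 +0.93983 +0.07174]
    [-0.28584 +0.02847 +0.95785]
t = (0.0130, -0.0033, 0.8920) m
M0: Pc = R·M0+t = (-0.14121, +0.07212, +0.93113); u = 692.1·(-0.14121)/0.93113 + 317.3 = 212.3407, v = 563.4·(+0.07212)/0.93113 + 239.5 = 283.1396
M1: Pc = R·M1+t = (+0.08244, +0.15529, +0.85996); u = 692.1·(+0.08244)/0.85996 + 317.3 = 383.6460, v = 563.4·(+0.15529)/0.85996 + 239.5 = 341.2411
M2: Pc = R·M2+t = (+0.16721, -0.07872, +0.85287); u = 692.1·(+0.16721)/0.85287 + 317.3 = 452.9899, v = 563.4·(-0.07872)/0.85287 + 239.5 = 187.4959
M3: Pc = R·M3+t = (-0.05644, -0.16189, +0.92404); u = 692.1·(-0.05644)/0.92404 + 317.3 = 275.0290, v = 563.4·(-0.16189)/0.92404 + 239.5 = 140.7907

c0=(212.34, 283.14) c1=(383.65, 341.24) c2=(452.99, 187.50) c3=(275.03, 140.79)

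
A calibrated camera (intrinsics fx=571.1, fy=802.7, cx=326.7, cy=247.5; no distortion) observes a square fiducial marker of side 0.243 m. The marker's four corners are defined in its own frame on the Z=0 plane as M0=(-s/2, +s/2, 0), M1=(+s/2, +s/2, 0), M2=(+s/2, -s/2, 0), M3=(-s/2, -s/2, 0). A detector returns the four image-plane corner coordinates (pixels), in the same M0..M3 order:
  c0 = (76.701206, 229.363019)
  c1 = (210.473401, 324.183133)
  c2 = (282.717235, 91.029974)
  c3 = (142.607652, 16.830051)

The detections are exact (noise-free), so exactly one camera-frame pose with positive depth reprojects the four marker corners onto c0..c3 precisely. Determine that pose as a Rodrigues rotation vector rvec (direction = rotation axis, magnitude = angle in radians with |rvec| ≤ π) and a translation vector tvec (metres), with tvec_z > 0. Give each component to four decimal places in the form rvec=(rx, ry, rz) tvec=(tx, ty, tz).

Intrinsics K: fx=571.1, fy=802.7, cx=326.7, cy=247.5
Marker side s = 0.243 m; corners in marker frame (Z=0):
  M0 = (-0.1215, +0.1215, 0)
  M1 = (+0.1215, +0.1215, 0)
  M2 = (+0.1215, -0.1215, 0)
  M3 = (-0.1215, -0.1215, 0)
Detected image corners:
  c0 = (76.701206, 229.363019) px
  c1 = (210.473401, 324.183133) px
  c2 = (282.717235, 91.029974) px
  c3 = (142.607652, 16.830051) px
Planar DLT: solve 8×8 A·h = b for H (H[2,2]=1):
  H  [+495.80900 -283.90132 +174.96708]
  H  [+284.89221 +914.86285 +163.38069]
  H  [-0.38027 -0.00137 +1.00000]
B = K⁻¹H; ‖b₁‖=1.243502, ‖b₂‖=1.243502; λ = 2/(‖b₁‖+‖b₂‖) = 0.804181, sign → tz>0 ⇒ λ=+0.804181
r₁ = λ·B[:,0] = (+0.87310,+0.37971,-0.30581); r₂ = λ·B[:,1] = (-0.39914,+0.91689,-0.00110)
r₃ = r₁×r₂ = (+0.27997,+0.12302,+0.95209); SVD([r₁ r₂ r₃]) → R = UVᵀ:
  R  [+0.87310 -0.39914 +0.27997]
  R  [+0.37971 +0.91689 +0.12302]
  R  [-0.30581 -0.00110 +0.95209]
t = (-0.21366, -0.08427, +0.80418) m
tr R = 2.742082; θ = arccos((tr R − 1)/2) = 0.513478 rad = 29.420°
axis k = ((R−Rᵀ)₃₂, (R−Rᵀ)₁₃, (R−Rᵀ)₂₁) / (2 sinθ) = (-0.126344, +0.596263, +0.792785)
rvec = θ·k = (-0.064875, +0.306168, +0.407078)

rvec=(-0.0649, 0.3062, 0.4071) tvec=(-0.2137, -0.0843, 0.8042)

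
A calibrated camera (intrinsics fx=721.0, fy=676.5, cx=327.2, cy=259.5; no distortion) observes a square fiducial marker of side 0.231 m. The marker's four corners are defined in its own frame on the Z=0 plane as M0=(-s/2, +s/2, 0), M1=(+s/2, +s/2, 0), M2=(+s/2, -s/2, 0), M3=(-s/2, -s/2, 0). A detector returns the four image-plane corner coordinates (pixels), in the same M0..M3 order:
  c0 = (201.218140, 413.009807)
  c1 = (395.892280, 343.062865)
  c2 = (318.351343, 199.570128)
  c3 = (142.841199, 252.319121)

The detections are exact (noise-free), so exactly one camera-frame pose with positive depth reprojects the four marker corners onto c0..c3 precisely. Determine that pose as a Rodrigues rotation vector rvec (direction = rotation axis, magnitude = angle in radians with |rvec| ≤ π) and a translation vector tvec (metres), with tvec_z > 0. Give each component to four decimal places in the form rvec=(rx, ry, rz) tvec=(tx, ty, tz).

rvec=(-0.5287, -0.1419, -0.3797) tvec=(-0.0729, 0.0461, 0.8492)

Intrinsics K: fx=721.0, fy=676.5, cx=327.2, cy=259.5
Marker side s = 0.231 m; corners in marker frame (Z=0):
  M0 = (-0.1155, +0.1155, 0)
  M1 = (+0.1155, +0.1155, 0)
  M2 = (+0.1155, -0.1155, 0)
  M3 = (-0.1155, -0.1155, 0)
Detected image corners:
  c0 = (201.218140, 413.009807) px
  c1 = (395.892280, 343.062865) px
  c2 = (318.351343, 199.570128) px
  c3 = (142.841199, 252.319121) px
Planar DLT: solve 8×8 A·h = b for H (H[2,2]=1):
  H  [+869.78656 +150.77527 +265.30340]
  H  [-182.02126 +492.07836 +296.23389]
  H  [+0.26889 -0.54694 +1.00000]
B = K⁻¹H; ‖b₁‖=1.177549, ‖b₂‖=1.177549; λ = 2/(‖b₁‖+‖b₂‖) = 0.849221, sign → tz>0 ⇒ λ=+0.849221
r₁ = λ·B[:,0] = (+0.92084,-0.31609,+0.22835); r₂ = λ·B[:,1] = (+0.38837,+0.79588,-0.46447)
r₃ = r₁×r₂ = (-0.03492,+0.51639,+0.85564); SVD([r₁ r₂ r₃]) → R = UVᵀ:
  R  [+0.92084 +0.38837 -0.03492]
  R  [-0.31609 +0.79588 +0.51639]
  R  [+0.22835 -0.46447 +0.85564]
t = (-0.07290, +0.04611, +0.84922) m
tr R = 2.572363; θ = arccos((tr R − 1)/2) = 0.666191 rad = 38.170°
axis k = ((R−Rᵀ)₃₂, (R−Rᵀ)₁₃, (R−Rᵀ)₂₁) / (2 sinθ) = (-0.793586, -0.213006, -0.569956)
rvec = θ·k = (-0.528680, -0.141902, -0.379700)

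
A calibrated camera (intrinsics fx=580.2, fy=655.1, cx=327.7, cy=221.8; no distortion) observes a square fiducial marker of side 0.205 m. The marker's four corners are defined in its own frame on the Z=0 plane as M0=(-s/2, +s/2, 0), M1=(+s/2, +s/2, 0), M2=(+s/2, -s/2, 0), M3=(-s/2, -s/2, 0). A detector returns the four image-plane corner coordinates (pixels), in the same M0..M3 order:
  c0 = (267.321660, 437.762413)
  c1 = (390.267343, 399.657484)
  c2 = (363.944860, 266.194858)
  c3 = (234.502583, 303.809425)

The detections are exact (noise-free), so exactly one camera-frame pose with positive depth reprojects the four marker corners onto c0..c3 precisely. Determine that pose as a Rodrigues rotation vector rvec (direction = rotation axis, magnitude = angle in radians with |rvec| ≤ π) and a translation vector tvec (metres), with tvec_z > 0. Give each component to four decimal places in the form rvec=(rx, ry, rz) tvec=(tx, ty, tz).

Intrinsics K: fx=580.2, fy=655.1, cx=327.7, cy=221.8
Marker side s = 0.205 m; corners in marker frame (Z=0):
  M0 = (-0.1025, +0.1025, 0)
  M1 = (+0.1025, +0.1025, 0)
  M2 = (+0.1025, -0.1025, 0)
  M3 = (-0.1025, -0.1025, 0)
Detected image corners:
  c0 = (267.321660, 437.762413) px
  c1 = (390.267343, 399.657484) px
  c2 = (363.944860, 266.194858) px
  c3 = (234.502583, 303.809425) px
Planar DLT: solve 8×8 A·h = b for H (H[2,2]=1):
  H  [+641.41134 +216.82724 +314.89983]
  H  [-155.34434 +733.70227 +353.28095]
  H  [+0.08346 +0.23157 +1.00000]
B = K⁻¹H; ‖b₁‖=1.094316, ‖b₂‖=1.094316; λ = 2/(‖b₁‖+‖b₂‖) = 0.913813, sign → tz>0 ⇒ λ=+0.913813
r₁ = λ·B[:,0] = (+0.96715,-0.24252,+0.07627); r₂ = λ·B[:,1] = (+0.22198,+0.95181,+0.21161)
r₃ = r₁×r₂ = (-0.12391,-0.18773,+0.97437); SVD([r₁ r₂ r₃]) → R = UVᵀ:
  R  [+0.96715 +0.22198 -0.12391]
  R  [-0.24252 +0.95181 -0.18773]
  R  [+0.07627 +0.21161 +0.97437]
t = (-0.02016, +0.18341, +0.91381) m
tr R = 2.893330; θ = arccos((tr R − 1)/2) = 0.328073 rad = 18.797°
axis k = ((R−Rᵀ)₃₂, (R−Rᵀ)₁₃, (R−Rᵀ)₂₁) / (2 sinθ) = (+0.619672, -0.310621, -0.720778)
rvec = θ·k = (+0.203298, -0.101907, -0.236468)

rvec=(0.2033, -0.1019, -0.2365) tvec=(-0.0202, 0.1834, 0.9138)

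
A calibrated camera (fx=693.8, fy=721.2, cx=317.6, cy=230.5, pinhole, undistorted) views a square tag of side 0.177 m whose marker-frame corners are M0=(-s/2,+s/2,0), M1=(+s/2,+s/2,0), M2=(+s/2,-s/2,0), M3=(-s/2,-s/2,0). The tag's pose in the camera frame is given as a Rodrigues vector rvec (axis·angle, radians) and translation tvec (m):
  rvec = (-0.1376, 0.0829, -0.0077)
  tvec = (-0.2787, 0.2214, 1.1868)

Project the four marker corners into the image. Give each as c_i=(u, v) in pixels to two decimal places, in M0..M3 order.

Intrinsics K: fx=693.8, fy=721.2, cx=317.6, cy=230.5
Marker side s = 0.177 m; corners in marker frame (Z=0):
  M0 = (-0.0885, +0.0885, 0)
  M1 = (+0.0885, +0.0885, 0)
  M2 = (+0.0885, -0.0885, 0)
  M3 = (-0.0885, -0.0885, 0)
rvec = (-0.1376, 0.0829, -0.0077), |rvec| = θ = 0.16083 rad = 9.215°
Rodrigues: sinθ=0.16014, 1−cosθ=0.01290; R = I + sinθ·[k]× + (1−cosθ)·[k]×²:
    [+0.99654 +0.00198 +0.08307]
    [-0.01336 +0.99052 +0.13669]
    [-0.08201 -0.13733 +0.98712]
t = (-0.2787, 0.2214, 1.1868) m
M0: Pc = R·M0+t = (-0.36672, +0.31024, +1.18190); u = 693.8·(-0.36672)/1.18190 + 317.6 = 102.3291, v = 721.2·(+0.31024)/1.18190 + 230.5 = 419.8110
M1: Pc = R·M1+t = (-0.19033, +0.30788, +1.16739); u = 693.8·(-0.19033)/1.16739 + 317.6 = 204.4827, v = 721.2·(+0.30788)/1.16739 + 230.5 = 420.7045
M2: Pc = R·M2+t = (-0.19068, +0.13256, +1.19170); u = 693.8·(-0.19068)/1.19170 + 317.6 = 206.5864, v = 721.2·(+0.13256)/1.19170 + 230.5 = 310.7216
M3: Pc = R·M3+t = (-0.36707, +0.13492, +1.20621); u = 693.8·(-0.36707)/1.20621 + 317.6 = 106.4660, v = 721.2·(+0.13492)/1.20621 + 230.5 = 311.1698

c0=(102.33, 419.81) c1=(204.48, 420.70) c2=(206.59, 310.72) c3=(106.47, 311.17)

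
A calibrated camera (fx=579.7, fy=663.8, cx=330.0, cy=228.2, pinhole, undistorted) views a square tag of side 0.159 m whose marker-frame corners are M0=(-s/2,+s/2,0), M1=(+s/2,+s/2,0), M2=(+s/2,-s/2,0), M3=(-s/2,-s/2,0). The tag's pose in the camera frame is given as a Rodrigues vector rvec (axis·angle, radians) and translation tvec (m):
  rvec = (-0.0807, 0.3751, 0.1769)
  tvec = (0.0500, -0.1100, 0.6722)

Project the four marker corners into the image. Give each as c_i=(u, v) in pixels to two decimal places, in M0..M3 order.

Intrinsics K: fx=579.7, fy=663.8, cx=330.0, cy=228.2
Marker side s = 0.159 m; corners in marker frame (Z=0):
  M0 = (-0.0795, +0.0795, 0)
  M1 = (+0.0795, +0.0795, 0)
  M2 = (+0.0795, -0.0795, 0)
  M3 = (-0.0795, -0.0795, 0)
rvec = (-0.0807, 0.3751, 0.1769), |rvec| = θ = 0.42250 rad = 24.207°
Rodrigues: sinθ=0.41004, 1−cosθ=0.08793; R = I + sinθ·[k]× + (1−cosθ)·[k]×²:
    [+0.91527 -0.18660 +0.35701]
    [+0.15677 +0.98138 +0.11101]
    [-0.37107 -0.04563 +0.92748]
t = (0.0500, -0.1100, 0.6722) m
M0: Pc = R·M0+t = (-0.03760, -0.04444, +0.69807); u = 579.7·(-0.03760)/0.69807 + 330.0 = 298.7769, v = 663.8·(-0.04444)/0.69807 + 228.2 = 185.9380
M1: Pc = R·M1+t = (+0.10793, -0.01952, +0.63907); u = 579.7·(+0.10793)/0.63907 + 330.0 = 427.9030, v = 663.8·(-0.01952)/0.63907 + 228.2 = 207.9276
M2: Pc = R·M2+t = (+0.13760, -0.17556, +0.64633); u = 579.7·(+0.13760)/0.64633 + 330.0 = 453.4141, v = 663.8·(-0.17556)/0.64633 + 228.2 = 47.8981
M3: Pc = R·M3+t = (-0.00793, -0.20048, +0.70533); u = 579.7·(-0.00793)/0.70533 + 330.0 = 323.4824, v = 663.8·(-0.20048)/0.70533 + 228.2 = 39.5211

c0=(298.78, 185.94) c1=(427.90, 207.93) c2=(453.41, 47.90) c3=(323.48, 39.52)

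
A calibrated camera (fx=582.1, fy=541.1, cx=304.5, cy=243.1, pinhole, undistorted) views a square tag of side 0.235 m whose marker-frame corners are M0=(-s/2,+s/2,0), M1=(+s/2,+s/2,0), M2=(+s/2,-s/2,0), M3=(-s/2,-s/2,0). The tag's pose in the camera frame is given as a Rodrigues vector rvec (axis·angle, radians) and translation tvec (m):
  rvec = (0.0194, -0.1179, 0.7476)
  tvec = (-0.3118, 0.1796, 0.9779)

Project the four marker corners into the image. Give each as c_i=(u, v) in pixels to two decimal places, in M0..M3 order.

c0=(15.74, 347.88) c1=(124.18, 432.16) c2=(218.69, 337.25) c3=(113.51, 250.85)

Intrinsics K: fx=582.1, fy=541.1, cx=304.5, cy=243.1
Marker side s = 0.235 m; corners in marker frame (Z=0):
  M0 = (-0.1175, +0.1175, 0)
  M1 = (+0.1175, +0.1175, 0)
  M2 = (+0.1175, -0.1175, 0)
  M3 = (-0.1175, -0.1175, 0)
rvec = (0.0194, -0.1179, 0.7476), |rvec| = θ = 0.75709 rad = 43.378°
Rodrigues: sinθ=0.68681, 1−cosθ=0.27316; R = I + sinθ·[k]× + (1−cosθ)·[k]×²:
    [+0.72702 -0.67929 -0.10004]
    [+0.67711 +0.73346 -0.05960]
    [+0.11387 -0.02441 +0.99320]
t = (-0.3118, 0.1796, 0.9779) m
M0: Pc = R·M0+t = (-0.47704, +0.18622, +0.96165); u = 582.1·(-0.47704)/0.96165 + 304.5 = 15.7412, v = 541.1·(+0.18622)/0.96165 + 243.1 = 347.8826
M1: Pc = R·M1+t = (-0.30619, +0.34534, +0.98841); u = 582.1·(-0.30619)/0.98841 + 304.5 = 124.1760, v = 541.1·(+0.34534)/0.98841 + 243.1 = 432.1556
M2: Pc = R·M2+t = (-0.14656, +0.17298, +0.99415); u = 582.1·(-0.14656)/0.99415 + 304.5 = 218.6859, v = 541.1·(+0.17298)/0.99415 + 243.1 = 337.2497
M3: Pc = R·M3+t = (-0.31741, +0.01386, +0.96739); u = 582.1·(-0.31741)/0.96739 + 304.5 = 113.5082, v = 541.1·(+0.01386)/0.96739 + 243.1 = 250.8511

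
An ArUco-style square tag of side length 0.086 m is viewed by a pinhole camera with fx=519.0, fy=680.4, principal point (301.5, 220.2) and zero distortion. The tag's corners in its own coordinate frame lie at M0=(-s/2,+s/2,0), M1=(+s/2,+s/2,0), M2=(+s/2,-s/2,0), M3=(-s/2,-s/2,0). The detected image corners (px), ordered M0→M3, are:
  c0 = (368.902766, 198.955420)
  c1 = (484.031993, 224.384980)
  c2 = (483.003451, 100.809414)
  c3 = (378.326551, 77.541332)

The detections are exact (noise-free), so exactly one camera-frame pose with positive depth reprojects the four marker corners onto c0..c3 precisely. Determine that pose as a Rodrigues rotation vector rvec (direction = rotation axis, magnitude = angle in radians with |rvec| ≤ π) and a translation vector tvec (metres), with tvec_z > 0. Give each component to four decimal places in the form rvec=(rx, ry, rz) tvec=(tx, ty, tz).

Intrinsics K: fx=519.0, fy=680.4, cx=301.5, cy=220.2
Marker side s = 0.086 m; corners in marker frame (Z=0):
  M0 = (-0.0430, +0.0430, 0)
  M1 = (+0.0430, +0.0430, 0)
  M2 = (+0.0430, -0.0430, 0)
  M3 = (-0.0430, -0.0430, 0)
Detected image corners:
  c0 = (368.902766, 198.955420) px
  c1 = (484.031993, 224.384980) px
  c2 = (483.003451, 100.809414) px
  c3 = (378.326551, 77.541332) px
Planar DLT: solve 8×8 A·h = b for H (H[2,2]=1):
  H  [+1281.28084 -522.47299 +428.70027]
  H  [+284.71400 +1258.10147 +147.51939]
  H  [+0.01453 -1.10532 +1.00000]
B = K⁻¹H; ‖b₁‖=2.494899, ‖b₂‖=2.494899; λ = 2/(‖b₁‖+‖b₂‖) = 0.400818, sign → tz>0 ⇒ λ=+0.400818
r₁ = λ·B[:,0] = (+0.98614,+0.16584,+0.00582); r₂ = λ·B[:,1] = (-0.14613,+0.88452,-0.44303)
r₃ = r₁×r₂ = (-0.07862,+0.43604,+0.89649); SVD([r₁ r₂ r₃]) → R = UVᵀ:
  R  [+0.98614 -0.14613 -0.07862]
  R  [+0.16584 +0.88452 +0.43604]
  R  [+0.00582 -0.44303 +0.89649]
t = (+0.09824, -0.04282, +0.40082) m
tr R = 2.767140; θ = arccos((tr R − 1)/2) = 0.487365 rad = 27.924°
axis k = ((R−Rᵀ)₃₂, (R−Rᵀ)₁₃, (R−Rᵀ)₂₁) / (2 sinθ) = (-0.938575, -0.090162, +0.333089)
rvec = θ·k = (-0.457429, -0.043942, +0.162336)

rvec=(-0.4574, -0.0439, 0.1623) tvec=(0.0982, -0.0428, 0.4008)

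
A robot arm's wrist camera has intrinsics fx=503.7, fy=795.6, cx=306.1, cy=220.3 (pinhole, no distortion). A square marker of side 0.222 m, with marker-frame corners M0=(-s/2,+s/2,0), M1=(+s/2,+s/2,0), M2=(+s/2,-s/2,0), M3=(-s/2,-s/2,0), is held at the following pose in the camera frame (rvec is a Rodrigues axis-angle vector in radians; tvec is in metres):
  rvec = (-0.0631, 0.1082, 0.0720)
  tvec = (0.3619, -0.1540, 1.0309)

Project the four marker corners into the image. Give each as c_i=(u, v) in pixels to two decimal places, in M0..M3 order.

Intrinsics K: fx=503.7, fy=795.6, cx=306.1, cy=220.3
Marker side s = 0.222 m; corners in marker frame (Z=0):
  M0 = (-0.1110, +0.1110, 0)
  M1 = (+0.1110, +0.1110, 0)
  M2 = (+0.1110, -0.1110, 0)
  M3 = (-0.1110, -0.1110, 0)
rvec = (-0.0631, 0.1082, 0.0720), |rvec| = θ = 0.14447 rad = 8.278°
Rodrigues: sinθ=0.14397, 1−cosθ=0.01042; R = I + sinθ·[k]× + (1−cosθ)·[k]×²:
    [+0.99157 -0.07516 +0.10556]
    [+0.06834 +0.99543 +0.06677]
    [-0.11009 -0.05899 +0.99217]
t = (0.3619, -0.1540, 1.0309) m
M0: Pc = R·M0+t = (+0.24349, -0.05109, +1.03657); u = 503.7·(+0.24349)/1.03657 + 306.1 = 424.4204, v = 795.6·(-0.05109)/1.03657 + 220.3 = 181.0840
M1: Pc = R·M1+t = (+0.46362, -0.03592, +1.01213); u = 503.7·(+0.46362)/1.01213 + 306.1 = 536.8271, v = 795.6·(-0.03592)/1.01213 + 220.3 = 192.0631
M2: Pc = R·M2+t = (+0.48031, -0.25691, +1.02523); u = 503.7·(+0.48031)/1.02523 + 306.1 = 542.0772, v = 795.6·(-0.25691)/1.02523 + 220.3 = 20.9350
M3: Pc = R·M3+t = (+0.26018, -0.27208, +1.04967); u = 503.7·(+0.26018)/1.04967 + 306.1 = 430.9507, v = 795.6·(-0.27208)/1.04967 + 220.3 = 14.0774

c0=(424.42, 181.08) c1=(536.83, 192.06) c2=(542.08, 20.93) c3=(430.95, 14.08)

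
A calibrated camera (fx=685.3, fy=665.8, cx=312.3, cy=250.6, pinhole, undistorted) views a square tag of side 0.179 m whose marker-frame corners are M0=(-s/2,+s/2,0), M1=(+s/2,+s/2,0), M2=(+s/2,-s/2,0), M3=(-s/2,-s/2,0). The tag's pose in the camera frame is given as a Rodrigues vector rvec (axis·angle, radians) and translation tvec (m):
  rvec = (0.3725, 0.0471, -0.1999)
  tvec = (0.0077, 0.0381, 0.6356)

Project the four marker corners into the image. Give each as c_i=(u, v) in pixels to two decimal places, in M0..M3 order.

c0=(249.54, 385.07) c1=(430.09, 354.62) c2=(401.03, 183.49) c3=(202.31, 221.25)

Intrinsics K: fx=685.3, fy=665.8, cx=312.3, cy=250.6
Marker side s = 0.179 m; corners in marker frame (Z=0):
  M0 = (-0.0895, +0.0895, 0)
  M1 = (+0.0895, +0.0895, 0)
  M2 = (+0.0895, -0.0895, 0)
  M3 = (-0.0895, -0.0895, 0)
rvec = (0.3725, 0.0471, -0.1999), |rvec| = θ = 0.42536 rad = 24.372°
Rodrigues: sinθ=0.41265, 1−cosθ=0.08911; R = I + sinθ·[k]× + (1−cosθ)·[k]×²:
    [+0.97923 +0.20257 +0.00902]
    [-0.18529 +0.91198 -0.36601]
    [-0.08237 +0.35673 +0.93057]
t = (0.0077, 0.0381, 0.6356) m
M0: Pc = R·M0+t = (-0.06181, +0.13631, +0.67490); u = 685.3·(-0.06181)/0.67490 + 312.3 = 249.5364, v = 665.8·(+0.13631)/0.67490 + 250.6 = 385.0676
M1: Pc = R·M1+t = (+0.11347, +0.10314, +0.66016); u = 685.3·(+0.11347)/0.66016 + 312.3 = 430.0925, v = 665.8·(+0.10314)/0.66016 + 250.6 = 354.6211
M2: Pc = R·M2+t = (+0.07721, -0.06011, +0.59630); u = 685.3·(+0.07721)/0.59630 + 312.3 = 401.0350, v = 665.8·(-0.06011)/0.59630 + 250.6 = 183.4894
M3: Pc = R·M3+t = (-0.09807, -0.02694, +0.61104); u = 685.3·(-0.09807)/0.61104 + 312.3 = 202.3117, v = 665.8·(-0.02694)/0.61104 + 250.6 = 221.2467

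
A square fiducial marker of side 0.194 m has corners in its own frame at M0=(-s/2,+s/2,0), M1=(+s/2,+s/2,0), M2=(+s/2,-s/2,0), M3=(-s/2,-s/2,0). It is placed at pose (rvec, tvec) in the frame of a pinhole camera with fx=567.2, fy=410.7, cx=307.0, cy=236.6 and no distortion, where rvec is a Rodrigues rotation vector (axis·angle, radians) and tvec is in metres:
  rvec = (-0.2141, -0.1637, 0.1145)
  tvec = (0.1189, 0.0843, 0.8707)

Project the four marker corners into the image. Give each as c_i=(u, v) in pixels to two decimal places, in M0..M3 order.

Intrinsics K: fx=567.2, fy=410.7, cx=307.0, cy=236.6
Marker side s = 0.194 m; corners in marker frame (Z=0):
  M0 = (-0.0970, +0.0970, 0)
  M1 = (+0.0970, +0.0970, 0)
  M2 = (+0.0970, -0.0970, 0)
  M3 = (-0.0970, -0.0970, 0)
rvec = (-0.2141, -0.1637, 0.1145), |rvec| = θ = 0.29283 rad = 16.778°
Rodrigues: sinθ=0.28866, 1−cosθ=0.04257; R = I + sinθ·[k]× + (1−cosθ)·[k]×²:
    [+0.98019 -0.09547 -0.17354]
    [+0.13027 +0.97074 +0.20175]
    [+0.14920 -0.22036 +0.96394]
t = (0.1189, 0.0843, 0.8707) m
M0: Pc = R·M0+t = (+0.01456, +0.16583, +0.83485); u = 567.2·(+0.01456)/0.83485 + 307.0 = 316.8928, v = 410.7·(+0.16583)/0.83485 + 236.6 = 318.1765
M1: Pc = R·M1+t = (+0.20472, +0.19110, +0.86380); u = 567.2·(+0.20472)/0.86380 + 307.0 = 441.4247, v = 410.7·(+0.19110)/0.86380 + 236.6 = 327.4589
M2: Pc = R·M2+t = (+0.22324, +0.00277, +0.90655); u = 567.2·(+0.22324)/0.90655 + 307.0 = 446.6741, v = 410.7·(+0.00277)/0.90655 + 236.6 = 237.8571
M3: Pc = R·M3+t = (+0.03308, -0.02250, +0.87760); u = 567.2·(+0.03308)/0.87760 + 307.0 = 328.3814, v = 410.7·(-0.02250)/0.87760 + 236.6 = 226.0716

c0=(316.89, 318.18) c1=(441.42, 327.46) c2=(446.67, 237.86) c3=(328.38, 226.07)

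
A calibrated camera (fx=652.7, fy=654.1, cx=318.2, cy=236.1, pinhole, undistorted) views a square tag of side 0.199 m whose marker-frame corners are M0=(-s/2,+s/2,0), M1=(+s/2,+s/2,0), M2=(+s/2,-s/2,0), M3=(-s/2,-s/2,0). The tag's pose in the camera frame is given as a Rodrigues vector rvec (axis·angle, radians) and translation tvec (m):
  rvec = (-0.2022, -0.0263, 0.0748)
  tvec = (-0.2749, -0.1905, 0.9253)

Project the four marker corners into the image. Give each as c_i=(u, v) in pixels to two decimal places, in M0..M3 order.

c0=(42.78, 163.01) c1=(186.64, 174.33) c2=(202.03, 42.71) c3=(64.34, 31.35)

Intrinsics K: fx=652.7, fy=654.1, cx=318.2, cy=236.1
Marker side s = 0.199 m; corners in marker frame (Z=0):
  M0 = (-0.0995, +0.0995, 0)
  M1 = (+0.0995, +0.0995, 0)
  M2 = (+0.0995, -0.0995, 0)
  M3 = (-0.0995, -0.0995, 0)
rvec = (-0.2022, -0.0263, 0.0748), |rvec| = θ = 0.21719 rad = 12.444°
Rodrigues: sinθ=0.21549, 1−cosθ=0.02349; R = I + sinθ·[k]× + (1−cosθ)·[k]×²:
    [+0.99687 -0.07156 -0.03363]
    [+0.07686 +0.97685 +0.19963]
    [+0.01856 -0.20159 +0.97929]
t = (-0.2749, -0.1905, 0.9253) m
M0: Pc = R·M0+t = (-0.38121, -0.10095, +0.90339); u = 652.7·(-0.38121)/0.90339 + 318.2 = 42.7775, v = 654.1·(-0.10095)/0.90339 + 236.1 = 163.0067
M1: Pc = R·M1+t = (-0.18283, -0.08566, +0.90709); u = 652.7·(-0.18283)/0.90709 + 318.2 = 186.6421, v = 654.1·(-0.08566)/0.90709 + 236.1 = 174.3339
M2: Pc = R·M2+t = (-0.16859, -0.28005, +0.94721); u = 652.7·(-0.16859)/0.94721 + 318.2 = 202.0275, v = 654.1·(-0.28005)/0.94721 + 236.1 = 42.7100
M3: Pc = R·M3+t = (-0.36697, -0.29534, +0.94351); u = 652.7·(-0.36697)/0.94351 + 318.2 = 64.3400, v = 654.1·(-0.29534)/0.94351 + 236.1 = 31.3492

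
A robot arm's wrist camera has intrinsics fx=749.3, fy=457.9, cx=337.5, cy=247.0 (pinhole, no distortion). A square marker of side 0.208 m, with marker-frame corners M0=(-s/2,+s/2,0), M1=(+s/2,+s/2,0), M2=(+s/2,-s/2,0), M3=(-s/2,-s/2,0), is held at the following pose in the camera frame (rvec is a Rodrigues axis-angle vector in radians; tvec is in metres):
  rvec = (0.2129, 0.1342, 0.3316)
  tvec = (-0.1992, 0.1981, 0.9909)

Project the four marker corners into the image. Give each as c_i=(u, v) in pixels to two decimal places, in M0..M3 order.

Intrinsics K: fx=749.3, fy=457.9, cx=337.5, cy=247.0
Marker side s = 0.208 m; corners in marker frame (Z=0):
  M0 = (-0.1040, +0.1040, 0)
  M1 = (+0.1040, +0.1040, 0)
  M2 = (+0.1040, -0.1040, 0)
  M3 = (-0.1040, -0.1040, 0)
rvec = (0.2129, 0.1342, 0.3316), |rvec| = θ = 0.41629 rad = 23.851°
Rodrigues: sinθ=0.40437, 1−cosθ=0.08540; R = I + sinθ·[k]× + (1−cosθ)·[k]×²:
    [+0.93693 -0.30802 +0.16515]
    [+0.33619 +0.92347 -0.18487]
    [-0.09557 +0.22873 +0.96879]
t = (-0.1992, 0.1981, 0.9909) m
M0: Pc = R·M0+t = (-0.32868, +0.25918, +1.02463); u = 749.3·(-0.32868)/1.02463 + 337.5 = 97.1426, v = 457.9·(+0.25918)/1.02463 + 247.0 = 362.8251
M1: Pc = R·M1+t = (-0.13379, +0.32910, +1.00475); u = 749.3·(-0.13379)/1.00475 + 337.5 = 237.7225, v = 457.9·(+0.32910)/1.00475 + 247.0 = 396.9846
M2: Pc = R·M2+t = (-0.06972, +0.13702, +0.95717); u = 749.3·(-0.06972)/0.95717 + 337.5 = 282.9180, v = 457.9·(+0.13702)/0.95717 + 247.0 = 312.5498
M3: Pc = R·M3+t = (-0.26461, +0.06710, +0.97705); u = 749.3·(-0.26461)/0.97705 + 337.5 = 134.5732, v = 457.9·(+0.06710)/0.97705 + 247.0 = 278.4447

c0=(97.14, 362.83) c1=(237.72, 396.98) c2=(282.92, 312.55) c3=(134.57, 278.44)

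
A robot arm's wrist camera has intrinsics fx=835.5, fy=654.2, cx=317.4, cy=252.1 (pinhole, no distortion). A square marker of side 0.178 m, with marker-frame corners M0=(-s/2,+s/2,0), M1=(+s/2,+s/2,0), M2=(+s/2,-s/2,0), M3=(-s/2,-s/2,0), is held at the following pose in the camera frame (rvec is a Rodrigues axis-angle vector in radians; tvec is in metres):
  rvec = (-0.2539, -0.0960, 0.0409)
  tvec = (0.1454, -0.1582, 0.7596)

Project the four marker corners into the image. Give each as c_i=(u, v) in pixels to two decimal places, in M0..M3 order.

c0=(379.70, 183.20) c1=(576.88, 192.88) c2=(567.43, 53.70) c3=(381.51, 41.71)

Intrinsics K: fx=835.5, fy=654.2, cx=317.4, cy=252.1
Marker side s = 0.178 m; corners in marker frame (Z=0):
  M0 = (-0.0890, +0.0890, 0)
  M1 = (+0.0890, +0.0890, 0)
  M2 = (+0.0890, -0.0890, 0)
  M3 = (-0.0890, -0.0890, 0)
rvec = (-0.2539, -0.0960, 0.0409), |rvec| = θ = 0.27451 rad = 15.728°
Rodrigues: sinθ=0.27107, 1−cosθ=0.03744; R = I + sinθ·[k]× + (1−cosθ)·[k]×²:
    [+0.99459 -0.02828 -0.09996]
    [+0.05250 +0.96714 +0.24877]
    [+0.08964 -0.25267 +0.96339]
t = (0.1454, -0.1582, 0.7596) m
M0: Pc = R·M0+t = (+0.05436, -0.07680, +0.72913); u = 835.5·(+0.05436)/0.72913 + 317.4 = 379.6956, v = 654.2·(-0.07680)/0.72913 + 252.1 = 183.1954
M1: Pc = R·M1+t = (+0.23140, -0.06745, +0.74509); u = 835.5·(+0.23140)/0.74509 + 317.4 = 576.8804, v = 654.2·(-0.06745)/0.74509 + 252.1 = 192.8759
M2: Pc = R·M2+t = (+0.23644, -0.23960, +0.79007); u = 835.5·(+0.23644)/0.79007 + 317.4 = 567.4318, v = 654.2·(-0.23960)/0.79007 + 252.1 = 53.7011
M3: Pc = R·M3+t = (+0.05940, -0.24895, +0.77411); u = 835.5·(+0.05940)/0.77411 + 317.4 = 381.5087, v = 654.2·(-0.24895)/0.77411 + 252.1 = 41.7144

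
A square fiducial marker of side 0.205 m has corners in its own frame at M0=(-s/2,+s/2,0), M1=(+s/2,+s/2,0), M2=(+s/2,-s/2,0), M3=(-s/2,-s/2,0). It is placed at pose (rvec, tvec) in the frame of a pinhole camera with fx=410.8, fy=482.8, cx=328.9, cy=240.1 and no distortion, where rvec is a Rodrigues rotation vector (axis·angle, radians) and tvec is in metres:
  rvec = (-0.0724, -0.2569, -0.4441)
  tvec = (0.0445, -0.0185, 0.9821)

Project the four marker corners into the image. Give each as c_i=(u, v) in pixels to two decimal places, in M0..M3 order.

c0=(328.74, 299.03) c1=(401.58, 255.09) c2=(365.24, 166.78) c3=(290.58, 205.64)

Intrinsics K: fx=410.8, fy=482.8, cx=328.9, cy=240.1
Marker side s = 0.205 m; corners in marker frame (Z=0):
  M0 = (-0.1025, +0.1025, 0)
  M1 = (+0.1025, +0.1025, 0)
  M2 = (+0.1025, -0.1025, 0)
  M3 = (-0.1025, -0.1025, 0)
rvec = (-0.0724, -0.2569, -0.4441), |rvec| = θ = 0.51814 rad = 29.687°
Rodrigues: sinθ=0.49526, 1−cosθ=0.13126; R = I + sinθ·[k]× + (1−cosθ)·[k]×²:
    [+0.87131 +0.43359 -0.22984]
    [-0.41540 +0.90101 +0.12498]
    [+0.26128 -0.01342 +0.96517]
t = (0.0445, -0.0185, 0.9821) m
M0: Pc = R·M0+t = (-0.00037, +0.11643, +0.95394); u = 410.8·(-0.00037)/0.95394 + 328.9 = 328.7423, v = 482.8·(+0.11643)/0.95394 + 240.1 = 299.0275
M1: Pc = R·M1+t = (+0.17825, +0.03128, +1.00751); u = 410.8·(+0.17825)/1.00751 + 328.9 = 401.5803, v = 482.8·(+0.03128)/1.00751 + 240.1 = 255.0871
M2: Pc = R·M2+t = (+0.08937, -0.15343, +1.01026); u = 410.8·(+0.08937)/1.01026 + 328.9 = 365.2389, v = 482.8·(-0.15343)/1.01026 + 240.1 = 166.7750
M3: Pc = R·M3+t = (-0.08925, -0.06828, +0.95669); u = 410.8·(-0.08925)/0.95669 + 328.9 = 290.5758, v = 482.8·(-0.06828)/0.95669 + 240.1 = 205.6447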